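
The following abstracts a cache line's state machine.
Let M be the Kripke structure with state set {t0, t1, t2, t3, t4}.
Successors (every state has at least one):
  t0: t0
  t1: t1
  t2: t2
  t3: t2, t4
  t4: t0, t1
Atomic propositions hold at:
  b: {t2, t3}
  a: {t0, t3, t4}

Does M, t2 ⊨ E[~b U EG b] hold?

Yes

Sat(~b) = {t0, t1, t4}
EG b: greatest fixpoint, start Z0 = {t2, t3}, keep only states in Sat with some successor in Z. Already a fixed point.
Sat(EG b) = {t2, t3}
E[~b U EG b]: least fixpoint, start Z0 = Sat(EG b) = {t2, t3}, add states in Sat(~b) with some successor in Z. Already a fixed point.
Sat(E[~b U EG b]) = {t2, t3}
t2 ∈ Sat(E[~b U EG b]) = {t2, t3}, so the formula holds at t2.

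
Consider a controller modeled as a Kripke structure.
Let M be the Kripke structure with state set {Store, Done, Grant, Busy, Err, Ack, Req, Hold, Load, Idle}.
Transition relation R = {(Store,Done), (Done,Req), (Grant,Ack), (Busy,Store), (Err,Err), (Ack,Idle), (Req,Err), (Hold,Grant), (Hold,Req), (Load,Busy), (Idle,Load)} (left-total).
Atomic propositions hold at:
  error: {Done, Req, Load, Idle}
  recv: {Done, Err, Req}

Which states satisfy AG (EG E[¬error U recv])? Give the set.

{Store, Done, Busy, Err, Req}

Sat(¬error) = {Store, Grant, Busy, Err, Ack, Hold}
E[¬error U recv]: least fixpoint, start Z0 = Sat(recv) = {Done, Err, Req}, add states in Sat(¬error) with some successor in Z. Z1 = {Store, Done, Err, Req, Hold}; Z2 = {Store, Done, Busy, Err, Req, Hold}; fixed.
Sat(E[¬error U recv]) = {Store, Done, Busy, Err, Req, Hold}
EG E[¬error U recv]: greatest fixpoint, start Z0 = {Store, Done, Busy, Err, Req, Hold}, keep only states in Sat with some successor in Z. Already a fixed point.
Sat(EG E[¬error U recv]) = {Store, Done, Busy, Err, Req, Hold}
AG (EG E[¬error U recv]): greatest fixpoint, start Z0 = {Store, Done, Busy, Err, Req, Hold}, keep only states in Sat with every successor in Z. Z1 = {Store, Done, Busy, Err, Req}; fixed.
Sat(AG (EG E[¬error U recv])) = {Store, Done, Busy, Err, Req}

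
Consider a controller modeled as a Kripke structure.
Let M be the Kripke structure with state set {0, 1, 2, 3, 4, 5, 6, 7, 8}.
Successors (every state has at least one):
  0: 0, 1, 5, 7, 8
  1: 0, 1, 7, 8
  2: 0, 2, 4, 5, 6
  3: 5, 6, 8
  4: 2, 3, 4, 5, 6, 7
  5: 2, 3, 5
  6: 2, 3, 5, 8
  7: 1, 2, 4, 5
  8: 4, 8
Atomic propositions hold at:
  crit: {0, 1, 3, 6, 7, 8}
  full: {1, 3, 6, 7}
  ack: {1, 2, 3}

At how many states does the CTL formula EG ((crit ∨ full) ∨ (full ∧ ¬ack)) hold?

Sat(crit ∨ full) = {0, 1, 3, 6, 7, 8}
Sat(¬ack) = {0, 4, 5, 6, 7, 8}
Sat(full ∧ ¬ack) = {6, 7}
Sat((crit ∨ full) ∨ (full ∧ ¬ack)) = {0, 1, 3, 6, 7, 8}
EG ((crit ∨ full) ∨ (full ∧ ¬ack)): greatest fixpoint, start Z0 = {0, 1, 3, 6, 7, 8}, keep only states in Sat with some successor in Z. Already a fixed point.
Sat(EG ((crit ∨ full) ∨ (full ∧ ¬ack))) = {0, 1, 3, 6, 7, 8}
|Sat(EG ((crit ∨ full) ∨ (full ∧ ¬ack)))| = |{0, 1, 3, 6, 7, 8}| = 6.

6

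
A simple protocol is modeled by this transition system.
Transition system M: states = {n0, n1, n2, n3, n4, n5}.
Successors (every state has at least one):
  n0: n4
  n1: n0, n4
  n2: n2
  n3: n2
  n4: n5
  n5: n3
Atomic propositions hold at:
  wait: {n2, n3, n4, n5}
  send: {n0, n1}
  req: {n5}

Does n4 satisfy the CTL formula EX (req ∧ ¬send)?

Sat(¬send) = {n2, n3, n4, n5}
Sat(req ∧ ¬send) = {n5}
Sat(EX (req ∧ ¬send)) = {s : some successor in {n5}} = {n4}
n4 ∈ Sat(EX (req ∧ ¬send)) = {n4}, so the formula holds at n4.

Yes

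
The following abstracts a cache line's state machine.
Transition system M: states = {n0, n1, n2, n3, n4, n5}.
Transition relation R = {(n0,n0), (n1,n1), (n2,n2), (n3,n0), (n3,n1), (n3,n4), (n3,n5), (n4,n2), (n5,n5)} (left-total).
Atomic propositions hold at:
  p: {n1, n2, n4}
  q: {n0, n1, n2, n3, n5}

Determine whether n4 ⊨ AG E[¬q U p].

Yes

Sat(¬q) = {n4}
E[¬q U p]: least fixpoint, start Z0 = Sat(p) = {n1, n2, n4}, add states in Sat(¬q) with some successor in Z. Already a fixed point.
Sat(E[¬q U p]) = {n1, n2, n4}
AG E[¬q U p]: greatest fixpoint, start Z0 = {n1, n2, n4}, keep only states in Sat with every successor in Z. Already a fixed point.
Sat(AG E[¬q U p]) = {n1, n2, n4}
n4 ∈ Sat(AG E[¬q U p]) = {n1, n2, n4}, so the formula holds at n4.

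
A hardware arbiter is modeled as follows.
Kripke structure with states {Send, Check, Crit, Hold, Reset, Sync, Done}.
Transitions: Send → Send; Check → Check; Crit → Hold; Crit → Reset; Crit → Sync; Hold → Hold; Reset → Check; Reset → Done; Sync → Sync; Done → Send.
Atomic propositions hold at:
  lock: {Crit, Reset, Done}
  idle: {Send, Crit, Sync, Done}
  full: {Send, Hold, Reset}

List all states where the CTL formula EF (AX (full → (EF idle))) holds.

EF idle: least fixpoint, start Z0 = {Send, Crit, Sync, Done}, add states with some successor in Z. Z1 = {Send, Crit, Reset, Sync, Done}; fixed.
Sat(EF idle) = {Send, Crit, Reset, Sync, Done}
Sat(full → (EF idle)) = {Send, Check, Crit, Reset, Sync, Done}
Sat(AX (full → (EF idle))) = {s : every successor in {Send, Check, Crit, Reset, Sync, Done}} = {Send, Check, Reset, Sync, Done}
EF (AX (full → (EF idle))): least fixpoint, start Z0 = {Send, Check, Reset, Sync, Done}, add states with some successor in Z. Z1 = {Send, Check, Crit, Reset, Sync, Done}; fixed.
Sat(EF (AX (full → (EF idle)))) = {Send, Check, Crit, Reset, Sync, Done}

{Send, Check, Crit, Reset, Sync, Done}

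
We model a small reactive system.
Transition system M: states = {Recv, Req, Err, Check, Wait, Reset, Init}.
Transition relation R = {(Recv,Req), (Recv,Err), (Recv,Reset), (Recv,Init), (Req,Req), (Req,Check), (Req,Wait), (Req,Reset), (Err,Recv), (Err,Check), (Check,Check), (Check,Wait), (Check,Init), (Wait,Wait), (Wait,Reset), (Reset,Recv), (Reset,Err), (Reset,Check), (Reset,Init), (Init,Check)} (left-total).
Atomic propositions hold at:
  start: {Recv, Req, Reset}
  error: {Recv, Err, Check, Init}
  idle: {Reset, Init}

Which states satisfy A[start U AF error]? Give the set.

{Recv, Err, Check, Reset, Init}

AF error: least fixpoint, start Z0 = {Recv, Err, Check, Init}, add states with every successor in Z. Z1 = {Recv, Err, Check, Reset, Init}; fixed.
Sat(AF error) = {Recv, Err, Check, Reset, Init}
A[start U AF error]: least fixpoint, start Z0 = Sat(AF error) = {Recv, Err, Check, Reset, Init}, add states in Sat(start) with every successor in Z. Already a fixed point.
Sat(A[start U AF error]) = {Recv, Err, Check, Reset, Init}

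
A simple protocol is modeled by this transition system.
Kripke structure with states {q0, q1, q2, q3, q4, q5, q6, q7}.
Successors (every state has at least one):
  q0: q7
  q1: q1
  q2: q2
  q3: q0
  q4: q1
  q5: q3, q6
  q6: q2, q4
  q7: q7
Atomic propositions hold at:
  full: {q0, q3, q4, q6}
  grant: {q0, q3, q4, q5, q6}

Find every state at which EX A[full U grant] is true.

A[full U grant]: least fixpoint, start Z0 = Sat(grant) = {q0, q3, q4, q5, q6}, add states in Sat(full) with every successor in Z. Already a fixed point.
Sat(A[full U grant]) = {q0, q3, q4, q5, q6}
Sat(EX A[full U grant]) = {s : some successor in {q0, q3, q4, q5, q6}} = {q3, q5, q6}

{q3, q5, q6}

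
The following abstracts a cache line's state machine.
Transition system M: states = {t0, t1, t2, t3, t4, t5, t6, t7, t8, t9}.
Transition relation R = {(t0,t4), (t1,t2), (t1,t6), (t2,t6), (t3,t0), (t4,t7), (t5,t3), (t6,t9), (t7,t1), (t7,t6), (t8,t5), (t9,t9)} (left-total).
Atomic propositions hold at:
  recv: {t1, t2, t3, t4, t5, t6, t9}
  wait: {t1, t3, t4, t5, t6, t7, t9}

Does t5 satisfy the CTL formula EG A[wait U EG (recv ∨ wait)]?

Sat(recv ∨ wait) = {t1, t2, t3, t4, t5, t6, t7, t9}
EG (recv ∨ wait): greatest fixpoint, start Z0 = {t1, t2, t3, t4, t5, t6, t7, t9}, keep only states in Sat with some successor in Z. Z1 = {t1, t2, t4, t5, t6, t7, t9}; Z2 = {t1, t2, t4, t6, t7, t9}; fixed.
Sat(EG (recv ∨ wait)) = {t1, t2, t4, t6, t7, t9}
A[wait U EG (recv ∨ wait)]: least fixpoint, start Z0 = Sat(EG (recv ∨ wait)) = {t1, t2, t4, t6, t7, t9}, add states in Sat(wait) with every successor in Z. Already a fixed point.
Sat(A[wait U EG (recv ∨ wait)]) = {t1, t2, t4, t6, t7, t9}
EG A[wait U EG (recv ∨ wait)]: greatest fixpoint, start Z0 = {t1, t2, t4, t6, t7, t9}, keep only states in Sat with some successor in Z. Already a fixed point.
Sat(EG A[wait U EG (recv ∨ wait)]) = {t1, t2, t4, t6, t7, t9}
t5 ∉ Sat(EG A[wait U EG (recv ∨ wait)]) = {t1, t2, t4, t6, t7, t9}, so the formula does not hold at t5.

No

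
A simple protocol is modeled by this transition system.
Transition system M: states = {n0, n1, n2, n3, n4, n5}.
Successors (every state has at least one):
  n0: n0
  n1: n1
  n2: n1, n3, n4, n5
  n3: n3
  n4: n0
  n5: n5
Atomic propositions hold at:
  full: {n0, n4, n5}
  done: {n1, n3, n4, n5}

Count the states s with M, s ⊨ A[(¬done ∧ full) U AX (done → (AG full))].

3

Sat(¬done) = {n0, n2}
Sat(¬done ∧ full) = {n0}
AG full: greatest fixpoint, start Z0 = {n0, n4, n5}, keep only states in Sat with every successor in Z. Already a fixed point.
Sat(AG full) = {n0, n4, n5}
Sat(done → (AG full)) = {n0, n2, n4, n5}
Sat(AX (done → (AG full))) = {s : every successor in {n0, n2, n4, n5}} = {n0, n4, n5}
A[(¬done ∧ full) U AX (done → (AG full))]: least fixpoint, start Z0 = Sat(AX (done → (AG full))) = {n0, n4, n5}, add states in Sat(¬done ∧ full) with every successor in Z. Already a fixed point.
Sat(A[(¬done ∧ full) U AX (done → (AG full))]) = {n0, n4, n5}
|Sat(A[(¬done ∧ full) U AX (done → (AG full))])| = |{n0, n4, n5}| = 3.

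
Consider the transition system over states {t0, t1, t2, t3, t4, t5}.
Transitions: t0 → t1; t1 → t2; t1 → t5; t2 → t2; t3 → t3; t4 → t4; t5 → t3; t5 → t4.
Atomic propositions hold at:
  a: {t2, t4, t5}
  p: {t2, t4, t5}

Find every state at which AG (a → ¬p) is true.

{t3}

Sat(¬p) = {t0, t1, t3}
Sat(a → ¬p) = {t0, t1, t3}
AG (a → ¬p): greatest fixpoint, start Z0 = {t0, t1, t3}, keep only states in Sat with every successor in Z. Z1 = {t0, t3}; Z2 = {t3}; fixed.
Sat(AG (a → ¬p)) = {t3}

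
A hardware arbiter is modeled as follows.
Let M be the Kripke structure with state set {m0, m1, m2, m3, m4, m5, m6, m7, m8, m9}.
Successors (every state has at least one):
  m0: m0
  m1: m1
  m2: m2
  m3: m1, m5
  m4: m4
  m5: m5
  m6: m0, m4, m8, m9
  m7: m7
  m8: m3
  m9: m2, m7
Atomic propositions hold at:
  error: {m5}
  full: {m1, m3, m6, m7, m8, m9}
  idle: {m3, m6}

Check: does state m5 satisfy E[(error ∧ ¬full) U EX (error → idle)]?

No

Sat(¬full) = {m0, m2, m4, m5}
Sat(error ∧ ¬full) = {m5}
Sat(error → idle) = {m0, m1, m2, m3, m4, m6, m7, m8, m9}
Sat(EX (error → idle)) = {s : some successor in {m0, m1, m2, m3, m4, m6, m7, m8, m9}} = {m0, m1, m2, m3, m4, m6, m7, m8, m9}
E[(error ∧ ¬full) U EX (error → idle)]: least fixpoint, start Z0 = Sat(EX (error → idle)) = {m0, m1, m2, m3, m4, m6, m7, m8, m9}, add states in Sat(error ∧ ¬full) with some successor in Z. Already a fixed point.
Sat(E[(error ∧ ¬full) U EX (error → idle)]) = {m0, m1, m2, m3, m4, m6, m7, m8, m9}
m5 ∉ Sat(E[(error ∧ ¬full) U EX (error → idle)]) = {m0, m1, m2, m3, m4, m6, m7, m8, m9}, so the formula does not hold at m5.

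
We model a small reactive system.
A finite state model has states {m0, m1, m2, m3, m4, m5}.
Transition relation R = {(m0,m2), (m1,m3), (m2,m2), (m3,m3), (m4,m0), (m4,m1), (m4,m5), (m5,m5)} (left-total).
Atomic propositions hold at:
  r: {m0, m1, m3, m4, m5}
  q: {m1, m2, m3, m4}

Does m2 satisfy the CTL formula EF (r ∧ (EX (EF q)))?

No

EF q: least fixpoint, start Z0 = {m1, m2, m3, m4}, add states with some successor in Z. Z1 = {m0, m1, m2, m3, m4}; fixed.
Sat(EF q) = {m0, m1, m2, m3, m4}
Sat(EX (EF q)) = {s : some successor in {m0, m1, m2, m3, m4}} = {m0, m1, m2, m3, m4}
Sat(r ∧ (EX (EF q))) = {m0, m1, m3, m4}
EF (r ∧ (EX (EF q))): least fixpoint, start Z0 = {m0, m1, m3, m4}, add states with some successor in Z. Already a fixed point.
Sat(EF (r ∧ (EX (EF q)))) = {m0, m1, m3, m4}
m2 ∉ Sat(EF (r ∧ (EX (EF q)))) = {m0, m1, m3, m4}, so the formula does not hold at m2.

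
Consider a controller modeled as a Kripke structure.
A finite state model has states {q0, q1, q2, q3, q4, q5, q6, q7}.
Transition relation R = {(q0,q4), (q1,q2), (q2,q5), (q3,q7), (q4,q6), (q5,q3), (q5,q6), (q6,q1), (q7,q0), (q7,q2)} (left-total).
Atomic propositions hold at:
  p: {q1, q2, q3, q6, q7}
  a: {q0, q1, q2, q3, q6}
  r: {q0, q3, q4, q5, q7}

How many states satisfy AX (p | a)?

6

Sat(p | a) = {q0, q1, q2, q3, q6, q7}
Sat(AX (p | a)) = {s : every successor in {q0, q1, q2, q3, q6, q7}} = {q1, q3, q4, q5, q6, q7}
|Sat(AX (p | a))| = |{q1, q3, q4, q5, q6, q7}| = 6.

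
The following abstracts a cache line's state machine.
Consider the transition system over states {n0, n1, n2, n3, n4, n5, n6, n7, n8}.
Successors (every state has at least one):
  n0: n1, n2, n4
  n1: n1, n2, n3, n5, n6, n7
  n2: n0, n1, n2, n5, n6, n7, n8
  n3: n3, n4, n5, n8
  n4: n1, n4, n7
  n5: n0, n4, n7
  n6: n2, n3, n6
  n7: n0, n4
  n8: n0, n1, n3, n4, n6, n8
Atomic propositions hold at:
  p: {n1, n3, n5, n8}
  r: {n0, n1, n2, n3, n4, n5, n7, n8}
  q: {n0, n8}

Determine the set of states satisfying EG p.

{n1, n3, n8}

EG p: greatest fixpoint, start Z0 = {n1, n3, n5, n8}, keep only states in Sat with some successor in Z. Z1 = {n1, n3, n8}; fixed.
Sat(EG p) = {n1, n3, n8}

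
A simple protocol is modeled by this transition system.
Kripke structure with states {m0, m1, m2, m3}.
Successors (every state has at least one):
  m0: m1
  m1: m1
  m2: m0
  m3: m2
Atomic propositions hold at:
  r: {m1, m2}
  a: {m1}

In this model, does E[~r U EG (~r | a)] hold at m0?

Sat(~r) = {m0, m3}
Sat(~r | a) = {m0, m1, m3}
EG (~r | a): greatest fixpoint, start Z0 = {m0, m1, m3}, keep only states in Sat with some successor in Z. Z1 = {m0, m1}; fixed.
Sat(EG (~r | a)) = {m0, m1}
E[~r U EG (~r | a)]: least fixpoint, start Z0 = Sat(EG (~r | a)) = {m0, m1}, add states in Sat(~r) with some successor in Z. Already a fixed point.
Sat(E[~r U EG (~r | a)]) = {m0, m1}
m0 ∈ Sat(E[~r U EG (~r | a)]) = {m0, m1}, so the formula holds at m0.

Yes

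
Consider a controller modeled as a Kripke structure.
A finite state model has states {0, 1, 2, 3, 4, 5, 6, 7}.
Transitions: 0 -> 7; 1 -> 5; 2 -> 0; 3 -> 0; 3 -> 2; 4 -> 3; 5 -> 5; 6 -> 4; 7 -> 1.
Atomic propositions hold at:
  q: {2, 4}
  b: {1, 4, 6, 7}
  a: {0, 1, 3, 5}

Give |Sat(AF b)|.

AF b: least fixpoint, start Z0 = {1, 4, 6, 7}, add states with every successor in Z. Z1 = {0, 1, 4, 6, 7}; Z2 = {0, 1, 2, 4, 6, 7}; Z3 = {0, 1, 2, 3, 4, 6, 7}; fixed.
Sat(AF b) = {0, 1, 2, 3, 4, 6, 7}
|Sat(AF b)| = |{0, 1, 2, 3, 4, 6, 7}| = 7.

7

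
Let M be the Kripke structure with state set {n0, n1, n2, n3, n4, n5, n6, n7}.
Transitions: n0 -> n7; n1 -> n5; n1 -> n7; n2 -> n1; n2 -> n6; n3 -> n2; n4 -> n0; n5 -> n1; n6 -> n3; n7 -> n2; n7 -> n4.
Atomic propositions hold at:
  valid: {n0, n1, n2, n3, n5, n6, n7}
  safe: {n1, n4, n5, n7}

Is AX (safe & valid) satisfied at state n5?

Sat(safe & valid) = {n1, n5, n7}
Sat(AX (safe & valid)) = {s : every successor in {n1, n5, n7}} = {n0, n1, n5}
n5 ∈ Sat(AX (safe & valid)) = {n0, n1, n5}, so the formula holds at n5.

Yes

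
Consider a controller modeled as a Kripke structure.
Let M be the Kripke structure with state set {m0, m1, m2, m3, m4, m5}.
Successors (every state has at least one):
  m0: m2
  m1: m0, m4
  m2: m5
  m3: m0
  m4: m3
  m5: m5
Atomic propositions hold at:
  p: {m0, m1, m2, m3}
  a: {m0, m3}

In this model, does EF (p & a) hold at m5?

Sat(p & a) = {m0, m3}
EF (p & a): least fixpoint, start Z0 = {m0, m3}, add states with some successor in Z. Z1 = {m0, m1, m3, m4}; fixed.
Sat(EF (p & a)) = {m0, m1, m3, m4}
m5 ∉ Sat(EF (p & a)) = {m0, m1, m3, m4}, so the formula does not hold at m5.

No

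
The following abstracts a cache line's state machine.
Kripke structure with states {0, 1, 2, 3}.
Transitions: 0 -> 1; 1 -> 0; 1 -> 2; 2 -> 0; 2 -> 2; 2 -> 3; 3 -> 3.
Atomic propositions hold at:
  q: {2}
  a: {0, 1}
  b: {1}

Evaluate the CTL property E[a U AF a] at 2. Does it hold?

AF a: least fixpoint, start Z0 = {0, 1}, add states with every successor in Z. Already a fixed point.
Sat(AF a) = {0, 1}
E[a U AF a]: least fixpoint, start Z0 = Sat(AF a) = {0, 1}, add states in Sat(a) with some successor in Z. Already a fixed point.
Sat(E[a U AF a]) = {0, 1}
2 ∉ Sat(E[a U AF a]) = {0, 1}, so the formula does not hold at 2.

No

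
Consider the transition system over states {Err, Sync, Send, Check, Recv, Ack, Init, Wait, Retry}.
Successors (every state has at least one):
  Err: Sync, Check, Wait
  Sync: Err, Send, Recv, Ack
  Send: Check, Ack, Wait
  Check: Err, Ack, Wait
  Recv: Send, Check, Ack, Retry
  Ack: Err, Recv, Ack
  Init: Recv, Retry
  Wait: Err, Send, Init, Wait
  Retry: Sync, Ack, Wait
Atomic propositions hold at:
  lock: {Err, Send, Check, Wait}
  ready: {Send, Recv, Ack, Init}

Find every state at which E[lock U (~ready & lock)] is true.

Sat(~ready) = {Err, Sync, Check, Wait, Retry}
Sat(~ready & lock) = {Err, Check, Wait}
E[lock U (~ready & lock)]: least fixpoint, start Z0 = Sat((~ready & lock)) = {Err, Check, Wait}, add states in Sat(lock) with some successor in Z. Z1 = {Err, Send, Check, Wait}; fixed.
Sat(E[lock U (~ready & lock)]) = {Err, Send, Check, Wait}

{Err, Send, Check, Wait}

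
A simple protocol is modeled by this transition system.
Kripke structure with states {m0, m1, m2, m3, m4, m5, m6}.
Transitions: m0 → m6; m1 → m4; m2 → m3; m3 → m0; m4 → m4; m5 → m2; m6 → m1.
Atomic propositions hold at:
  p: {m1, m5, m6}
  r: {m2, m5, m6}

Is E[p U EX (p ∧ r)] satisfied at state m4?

Sat(p ∧ r) = {m5, m6}
Sat(EX (p ∧ r)) = {s : some successor in {m5, m6}} = {m0}
E[p U EX (p ∧ r)]: least fixpoint, start Z0 = Sat(EX (p ∧ r)) = {m0}, add states in Sat(p) with some successor in Z. Already a fixed point.
Sat(E[p U EX (p ∧ r)]) = {m0}
m4 ∉ Sat(E[p U EX (p ∧ r)]) = {m0}, so the formula does not hold at m4.

No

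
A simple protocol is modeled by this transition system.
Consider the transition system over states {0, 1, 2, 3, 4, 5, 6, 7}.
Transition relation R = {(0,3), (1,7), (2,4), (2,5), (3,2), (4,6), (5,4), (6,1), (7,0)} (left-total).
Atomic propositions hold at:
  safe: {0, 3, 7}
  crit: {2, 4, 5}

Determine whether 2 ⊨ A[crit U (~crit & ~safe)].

Yes

Sat(~crit) = {0, 1, 3, 6, 7}
Sat(~safe) = {1, 2, 4, 5, 6}
Sat(~crit & ~safe) = {1, 6}
A[crit U (~crit & ~safe)]: least fixpoint, start Z0 = Sat((~crit & ~safe)) = {1, 6}, add states in Sat(crit) with every successor in Z. Z1 = {1, 4, 6}; Z2 = {1, 4, 5, 6}; Z3 = {1, 2, 4, 5, 6}; fixed.
Sat(A[crit U (~crit & ~safe)]) = {1, 2, 4, 5, 6}
2 ∈ Sat(A[crit U (~crit & ~safe)]) = {1, 2, 4, 5, 6}, so the formula holds at 2.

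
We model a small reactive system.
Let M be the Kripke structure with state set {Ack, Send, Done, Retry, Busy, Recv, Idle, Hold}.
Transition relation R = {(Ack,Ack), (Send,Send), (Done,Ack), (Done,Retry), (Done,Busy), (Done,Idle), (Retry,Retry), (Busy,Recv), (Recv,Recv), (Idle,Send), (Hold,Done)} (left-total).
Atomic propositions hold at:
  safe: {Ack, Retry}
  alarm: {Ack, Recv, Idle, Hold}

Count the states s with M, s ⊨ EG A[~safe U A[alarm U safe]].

Sat(~safe) = {Send, Done, Busy, Recv, Idle, Hold}
A[alarm U safe]: least fixpoint, start Z0 = Sat(safe) = {Ack, Retry}, add states in Sat(alarm) with every successor in Z. Already a fixed point.
Sat(A[alarm U safe]) = {Ack, Retry}
A[~safe U A[alarm U safe]]: least fixpoint, start Z0 = Sat(A[alarm U safe]) = {Ack, Retry}, add states in Sat(~safe) with every successor in Z. Already a fixed point.
Sat(A[~safe U A[alarm U safe]]) = {Ack, Retry}
EG A[~safe U A[alarm U safe]]: greatest fixpoint, start Z0 = {Ack, Retry}, keep only states in Sat with some successor in Z. Already a fixed point.
Sat(EG A[~safe U A[alarm U safe]]) = {Ack, Retry}
|Sat(EG A[~safe U A[alarm U safe]])| = |{Ack, Retry}| = 2.

2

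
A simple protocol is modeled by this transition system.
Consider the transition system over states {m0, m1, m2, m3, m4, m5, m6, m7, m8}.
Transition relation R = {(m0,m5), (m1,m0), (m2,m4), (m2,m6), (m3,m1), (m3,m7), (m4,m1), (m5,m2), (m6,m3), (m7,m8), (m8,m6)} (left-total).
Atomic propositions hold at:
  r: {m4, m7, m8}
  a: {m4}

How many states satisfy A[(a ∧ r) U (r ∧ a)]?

Sat(a ∧ r) = {m4}
Sat(r ∧ a) = {m4}
A[(a ∧ r) U (r ∧ a)]: least fixpoint, start Z0 = Sat((r ∧ a)) = {m4}, add states in Sat(a ∧ r) with every successor in Z. Already a fixed point.
Sat(A[(a ∧ r) U (r ∧ a)]) = {m4}
|Sat(A[(a ∧ r) U (r ∧ a)])| = |{m4}| = 1.

1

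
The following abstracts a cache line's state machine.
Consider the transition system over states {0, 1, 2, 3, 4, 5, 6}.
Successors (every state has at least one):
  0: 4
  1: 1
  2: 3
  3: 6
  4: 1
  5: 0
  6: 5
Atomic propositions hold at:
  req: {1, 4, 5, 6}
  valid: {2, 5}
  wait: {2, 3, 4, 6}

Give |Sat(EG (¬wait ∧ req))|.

1

Sat(¬wait) = {0, 1, 5}
Sat(¬wait ∧ req) = {1, 5}
EG (¬wait ∧ req): greatest fixpoint, start Z0 = {1, 5}, keep only states in Sat with some successor in Z. Z1 = {1}; fixed.
Sat(EG (¬wait ∧ req)) = {1}
|Sat(EG (¬wait ∧ req))| = |{1}| = 1.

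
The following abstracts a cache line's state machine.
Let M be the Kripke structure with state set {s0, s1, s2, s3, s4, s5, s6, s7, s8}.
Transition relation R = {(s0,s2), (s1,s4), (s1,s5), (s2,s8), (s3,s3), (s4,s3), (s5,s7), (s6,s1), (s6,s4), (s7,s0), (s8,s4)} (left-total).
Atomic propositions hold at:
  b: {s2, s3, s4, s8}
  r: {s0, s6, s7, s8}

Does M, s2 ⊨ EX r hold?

Sat(EX r) = {s : some successor in {s0, s6, s7, s8}} = {s2, s5, s7}
s2 ∈ Sat(EX r) = {s2, s5, s7}, so the formula holds at s2.

Yes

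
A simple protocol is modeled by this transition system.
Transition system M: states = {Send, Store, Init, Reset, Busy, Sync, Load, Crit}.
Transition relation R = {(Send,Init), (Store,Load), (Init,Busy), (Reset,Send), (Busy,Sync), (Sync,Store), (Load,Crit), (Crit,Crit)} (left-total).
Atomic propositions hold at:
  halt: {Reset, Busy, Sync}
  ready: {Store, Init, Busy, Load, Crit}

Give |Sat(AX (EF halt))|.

EF halt: least fixpoint, start Z0 = {Reset, Busy, Sync}, add states with some successor in Z. Z1 = {Init, Reset, Busy, Sync}; Z2 = {Send, Init, Reset, Busy, Sync}; fixed.
Sat(EF halt) = {Send, Init, Reset, Busy, Sync}
Sat(AX (EF halt)) = {s : every successor in {Send, Init, Reset, Busy, Sync}} = {Send, Init, Reset, Busy}
|Sat(AX (EF halt))| = |{Send, Init, Reset, Busy}| = 4.

4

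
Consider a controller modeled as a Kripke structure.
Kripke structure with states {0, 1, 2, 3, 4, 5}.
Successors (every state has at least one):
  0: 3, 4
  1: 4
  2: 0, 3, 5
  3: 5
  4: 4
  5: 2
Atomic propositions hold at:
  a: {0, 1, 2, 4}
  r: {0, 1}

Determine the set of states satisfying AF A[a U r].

{0, 1}

A[a U r]: least fixpoint, start Z0 = Sat(r) = {0, 1}, add states in Sat(a) with every successor in Z. Already a fixed point.
Sat(A[a U r]) = {0, 1}
AF A[a U r]: least fixpoint, start Z0 = {0, 1}, add states with every successor in Z. Already a fixed point.
Sat(AF A[a U r]) = {0, 1}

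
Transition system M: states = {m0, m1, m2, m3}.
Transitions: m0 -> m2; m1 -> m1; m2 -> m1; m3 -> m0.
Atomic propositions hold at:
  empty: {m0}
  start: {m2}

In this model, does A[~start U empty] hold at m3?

Yes

Sat(~start) = {m0, m1, m3}
A[~start U empty]: least fixpoint, start Z0 = Sat(empty) = {m0}, add states in Sat(~start) with every successor in Z. Z1 = {m0, m3}; fixed.
Sat(A[~start U empty]) = {m0, m3}
m3 ∈ Sat(A[~start U empty]) = {m0, m3}, so the formula holds at m3.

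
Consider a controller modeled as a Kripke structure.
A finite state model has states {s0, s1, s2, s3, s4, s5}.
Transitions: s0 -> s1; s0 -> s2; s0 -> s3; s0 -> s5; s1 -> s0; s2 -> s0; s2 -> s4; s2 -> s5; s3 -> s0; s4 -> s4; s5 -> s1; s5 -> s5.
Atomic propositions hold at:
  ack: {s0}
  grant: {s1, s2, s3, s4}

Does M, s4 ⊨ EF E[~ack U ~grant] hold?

No

Sat(~ack) = {s1, s2, s3, s4, s5}
Sat(~grant) = {s0, s5}
E[~ack U ~grant]: least fixpoint, start Z0 = Sat(~grant) = {s0, s5}, add states in Sat(~ack) with some successor in Z. Z1 = {s0, s1, s2, s3, s5}; fixed.
Sat(E[~ack U ~grant]) = {s0, s1, s2, s3, s5}
EF E[~ack U ~grant]: least fixpoint, start Z0 = {s0, s1, s2, s3, s5}, add states with some successor in Z. Already a fixed point.
Sat(EF E[~ack U ~grant]) = {s0, s1, s2, s3, s5}
s4 ∉ Sat(EF E[~ack U ~grant]) = {s0, s1, s2, s3, s5}, so the formula does not hold at s4.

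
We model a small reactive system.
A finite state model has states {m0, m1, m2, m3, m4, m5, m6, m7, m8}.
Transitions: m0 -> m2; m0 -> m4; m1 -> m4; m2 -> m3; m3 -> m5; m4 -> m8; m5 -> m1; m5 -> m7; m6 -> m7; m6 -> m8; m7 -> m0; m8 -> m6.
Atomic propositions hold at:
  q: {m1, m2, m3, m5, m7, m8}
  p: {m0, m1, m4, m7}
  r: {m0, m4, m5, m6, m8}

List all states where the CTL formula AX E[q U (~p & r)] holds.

{m2, m3, m4, m8}

Sat(~p) = {m2, m3, m5, m6, m8}
Sat(~p & r) = {m5, m6, m8}
E[q U (~p & r)]: least fixpoint, start Z0 = Sat((~p & r)) = {m5, m6, m8}, add states in Sat(q) with some successor in Z. Z1 = {m3, m5, m6, m8}; Z2 = {m2, m3, m5, m6, m8}; fixed.
Sat(E[q U (~p & r)]) = {m2, m3, m5, m6, m8}
Sat(AX E[q U (~p & r)]) = {s : every successor in {m2, m3, m5, m6, m8}} = {m2, m3, m4, m8}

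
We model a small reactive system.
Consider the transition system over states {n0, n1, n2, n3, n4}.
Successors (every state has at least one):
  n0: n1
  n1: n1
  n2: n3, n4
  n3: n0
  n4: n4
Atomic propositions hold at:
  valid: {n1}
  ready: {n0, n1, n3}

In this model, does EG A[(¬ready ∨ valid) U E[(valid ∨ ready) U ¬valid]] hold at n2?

Yes

Sat(¬ready) = {n2, n4}
Sat(¬ready ∨ valid) = {n1, n2, n4}
Sat(valid ∨ ready) = {n0, n1, n3}
Sat(¬valid) = {n0, n2, n3, n4}
E[(valid ∨ ready) U ¬valid]: least fixpoint, start Z0 = Sat(¬valid) = {n0, n2, n3, n4}, add states in Sat(valid ∨ ready) with some successor in Z. Already a fixed point.
Sat(E[(valid ∨ ready) U ¬valid]) = {n0, n2, n3, n4}
A[(¬ready ∨ valid) U E[(valid ∨ ready) U ¬valid]]: least fixpoint, start Z0 = Sat(E[(valid ∨ ready) U ¬valid]) = {n0, n2, n3, n4}, add states in Sat(¬ready ∨ valid) with every successor in Z. Already a fixed point.
Sat(A[(¬ready ∨ valid) U E[(valid ∨ ready) U ¬valid]]) = {n0, n2, n3, n4}
EG A[(¬ready ∨ valid) U E[(valid ∨ ready) U ¬valid]]: greatest fixpoint, start Z0 = {n0, n2, n3, n4}, keep only states in Sat with some successor in Z. Z1 = {n2, n3, n4}; Z2 = {n2, n4}; fixed.
Sat(EG A[(¬ready ∨ valid) U E[(valid ∨ ready) U ¬valid]]) = {n2, n4}
n2 ∈ Sat(EG A[(¬ready ∨ valid) U E[(valid ∨ ready) U ¬valid]]) = {n2, n4}, so the formula holds at n2.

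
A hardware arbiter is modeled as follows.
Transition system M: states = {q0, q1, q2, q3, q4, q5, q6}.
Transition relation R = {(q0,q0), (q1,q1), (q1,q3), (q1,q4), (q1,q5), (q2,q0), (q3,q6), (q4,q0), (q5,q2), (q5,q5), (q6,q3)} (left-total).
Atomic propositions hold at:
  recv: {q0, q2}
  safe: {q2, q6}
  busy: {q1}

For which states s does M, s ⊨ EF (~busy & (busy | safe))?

{q1, q2, q3, q5, q6}

Sat(~busy) = {q0, q2, q3, q4, q5, q6}
Sat(busy | safe) = {q1, q2, q6}
Sat(~busy & (busy | safe)) = {q2, q6}
EF (~busy & (busy | safe)): least fixpoint, start Z0 = {q2, q6}, add states with some successor in Z. Z1 = {q2, q3, q5, q6}; Z2 = {q1, q2, q3, q5, q6}; fixed.
Sat(EF (~busy & (busy | safe))) = {q1, q2, q3, q5, q6}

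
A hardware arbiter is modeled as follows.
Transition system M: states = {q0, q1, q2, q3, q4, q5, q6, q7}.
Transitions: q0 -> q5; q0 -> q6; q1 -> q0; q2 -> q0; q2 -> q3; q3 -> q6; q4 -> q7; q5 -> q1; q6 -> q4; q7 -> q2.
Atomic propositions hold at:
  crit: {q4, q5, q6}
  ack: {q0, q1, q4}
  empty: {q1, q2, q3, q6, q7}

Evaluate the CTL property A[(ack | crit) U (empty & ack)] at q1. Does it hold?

Sat(ack | crit) = {q0, q1, q4, q5, q6}
Sat(empty & ack) = {q1}
A[(ack | crit) U (empty & ack)]: least fixpoint, start Z0 = Sat((empty & ack)) = {q1}, add states in Sat(ack | crit) with every successor in Z. Z1 = {q1, q5}; fixed.
Sat(A[(ack | crit) U (empty & ack)]) = {q1, q5}
q1 ∈ Sat(A[(ack | crit) U (empty & ack)]) = {q1, q5}, so the formula holds at q1.

Yes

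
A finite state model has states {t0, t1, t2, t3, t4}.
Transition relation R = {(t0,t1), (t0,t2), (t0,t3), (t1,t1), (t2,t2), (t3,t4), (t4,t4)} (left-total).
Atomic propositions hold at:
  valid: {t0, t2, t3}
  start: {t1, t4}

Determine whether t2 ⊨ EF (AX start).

No

Sat(AX start) = {s : every successor in {t1, t4}} = {t1, t3, t4}
EF (AX start): least fixpoint, start Z0 = {t1, t3, t4}, add states with some successor in Z. Z1 = {t0, t1, t3, t4}; fixed.
Sat(EF (AX start)) = {t0, t1, t3, t4}
t2 ∉ Sat(EF (AX start)) = {t0, t1, t3, t4}, so the formula does not hold at t2.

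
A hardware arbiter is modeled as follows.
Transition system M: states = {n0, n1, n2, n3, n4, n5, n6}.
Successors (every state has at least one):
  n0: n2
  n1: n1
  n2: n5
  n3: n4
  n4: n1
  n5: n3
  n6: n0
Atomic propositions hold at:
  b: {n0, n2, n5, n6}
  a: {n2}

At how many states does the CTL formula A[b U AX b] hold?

3

Sat(AX b) = {s : every successor in {n0, n2, n5, n6}} = {n0, n2, n6}
A[b U AX b]: least fixpoint, start Z0 = Sat(AX b) = {n0, n2, n6}, add states in Sat(b) with every successor in Z. Already a fixed point.
Sat(A[b U AX b]) = {n0, n2, n6}
|Sat(A[b U AX b])| = |{n0, n2, n6}| = 3.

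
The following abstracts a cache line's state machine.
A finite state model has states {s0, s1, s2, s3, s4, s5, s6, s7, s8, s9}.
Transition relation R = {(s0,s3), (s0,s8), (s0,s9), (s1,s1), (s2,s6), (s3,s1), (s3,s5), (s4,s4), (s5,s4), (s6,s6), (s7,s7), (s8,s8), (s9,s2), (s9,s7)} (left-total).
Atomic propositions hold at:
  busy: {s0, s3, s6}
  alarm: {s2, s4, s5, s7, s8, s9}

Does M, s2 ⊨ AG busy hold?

No

AG busy: greatest fixpoint, start Z0 = {s0, s3, s6}, keep only states in Sat with every successor in Z. Z1 = {s6}; fixed.
Sat(AG busy) = {s6}
s2 ∉ Sat(AG busy) = {s6}, so the formula does not hold at s2.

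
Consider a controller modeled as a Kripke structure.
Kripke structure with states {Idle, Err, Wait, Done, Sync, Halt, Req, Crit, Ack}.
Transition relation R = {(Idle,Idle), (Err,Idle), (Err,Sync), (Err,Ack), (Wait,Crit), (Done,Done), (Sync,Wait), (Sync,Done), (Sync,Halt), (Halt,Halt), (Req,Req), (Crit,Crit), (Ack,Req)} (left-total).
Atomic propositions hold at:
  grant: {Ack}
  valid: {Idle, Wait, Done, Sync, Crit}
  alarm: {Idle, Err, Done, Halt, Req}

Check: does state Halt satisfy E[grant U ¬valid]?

Sat(¬valid) = {Err, Halt, Req, Ack}
E[grant U ¬valid]: least fixpoint, start Z0 = Sat(¬valid) = {Err, Halt, Req, Ack}, add states in Sat(grant) with some successor in Z. Already a fixed point.
Sat(E[grant U ¬valid]) = {Err, Halt, Req, Ack}
Halt ∈ Sat(E[grant U ¬valid]) = {Err, Halt, Req, Ack}, so the formula holds at Halt.

Yes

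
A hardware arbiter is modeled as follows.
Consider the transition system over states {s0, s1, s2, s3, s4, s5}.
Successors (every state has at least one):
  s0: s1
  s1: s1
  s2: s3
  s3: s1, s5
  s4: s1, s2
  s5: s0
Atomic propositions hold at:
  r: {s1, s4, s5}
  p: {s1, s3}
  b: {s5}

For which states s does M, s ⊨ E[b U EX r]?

{s0, s1, s3, s4, s5}

Sat(EX r) = {s : some successor in {s1, s4, s5}} = {s0, s1, s3, s4}
E[b U EX r]: least fixpoint, start Z0 = Sat(EX r) = {s0, s1, s3, s4}, add states in Sat(b) with some successor in Z. Z1 = {s0, s1, s3, s4, s5}; fixed.
Sat(E[b U EX r]) = {s0, s1, s3, s4, s5}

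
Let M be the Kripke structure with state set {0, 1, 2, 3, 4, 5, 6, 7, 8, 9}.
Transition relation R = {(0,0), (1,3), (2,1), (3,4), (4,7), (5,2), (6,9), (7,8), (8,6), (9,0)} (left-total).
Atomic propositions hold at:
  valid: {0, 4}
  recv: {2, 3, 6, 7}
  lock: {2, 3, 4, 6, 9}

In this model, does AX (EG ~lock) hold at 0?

Yes

Sat(~lock) = {0, 1, 5, 7, 8}
EG ~lock: greatest fixpoint, start Z0 = {0, 1, 5, 7, 8}, keep only states in Sat with some successor in Z. Z1 = {0, 7}; Z2 = {0}; fixed.
Sat(EG ~lock) = {0}
Sat(AX (EG ~lock)) = {s : every successor in {0}} = {0, 9}
0 ∈ Sat(AX (EG ~lock)) = {0, 9}, so the formula holds at 0.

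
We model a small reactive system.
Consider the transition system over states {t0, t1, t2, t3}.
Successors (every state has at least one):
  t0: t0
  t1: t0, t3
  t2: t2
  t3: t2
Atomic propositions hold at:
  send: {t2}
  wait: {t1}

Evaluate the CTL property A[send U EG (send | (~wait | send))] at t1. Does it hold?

Sat(~wait) = {t0, t2, t3}
Sat(~wait | send) = {t0, t2, t3}
Sat(send | (~wait | send)) = {t0, t2, t3}
EG (send | (~wait | send)): greatest fixpoint, start Z0 = {t0, t2, t3}, keep only states in Sat with some successor in Z. Already a fixed point.
Sat(EG (send | (~wait | send))) = {t0, t2, t3}
A[send U EG (send | (~wait | send))]: least fixpoint, start Z0 = Sat(EG (send | (~wait | send))) = {t0, t2, t3}, add states in Sat(send) with every successor in Z. Already a fixed point.
Sat(A[send U EG (send | (~wait | send))]) = {t0, t2, t3}
t1 ∉ Sat(A[send U EG (send | (~wait | send))]) = {t0, t2, t3}, so the formula does not hold at t1.

No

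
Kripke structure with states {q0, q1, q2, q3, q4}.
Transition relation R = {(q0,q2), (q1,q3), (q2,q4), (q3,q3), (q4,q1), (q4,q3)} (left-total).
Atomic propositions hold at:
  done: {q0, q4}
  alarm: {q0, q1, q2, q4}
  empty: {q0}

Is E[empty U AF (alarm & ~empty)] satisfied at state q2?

Sat(~empty) = {q1, q2, q3, q4}
Sat(alarm & ~empty) = {q1, q2, q4}
AF (alarm & ~empty): least fixpoint, start Z0 = {q1, q2, q4}, add states with every successor in Z. Z1 = {q0, q1, q2, q4}; fixed.
Sat(AF (alarm & ~empty)) = {q0, q1, q2, q4}
E[empty U AF (alarm & ~empty)]: least fixpoint, start Z0 = Sat(AF (alarm & ~empty)) = {q0, q1, q2, q4}, add states in Sat(empty) with some successor in Z. Already a fixed point.
Sat(E[empty U AF (alarm & ~empty)]) = {q0, q1, q2, q4}
q2 ∈ Sat(E[empty U AF (alarm & ~empty)]) = {q0, q1, q2, q4}, so the formula holds at q2.

Yes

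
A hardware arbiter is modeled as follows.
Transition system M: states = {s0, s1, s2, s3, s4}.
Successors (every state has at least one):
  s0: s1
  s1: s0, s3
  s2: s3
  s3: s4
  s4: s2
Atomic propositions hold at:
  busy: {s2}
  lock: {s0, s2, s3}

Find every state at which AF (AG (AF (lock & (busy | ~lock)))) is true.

Sat(~lock) = {s1, s4}
Sat(busy | ~lock) = {s1, s2, s4}
Sat(lock & (busy | ~lock)) = {s2}
AF (lock & (busy | ~lock)): least fixpoint, start Z0 = {s2}, add states with every successor in Z. Z1 = {s2, s4}; Z2 = {s2, s3, s4}; fixed.
Sat(AF (lock & (busy | ~lock))) = {s2, s3, s4}
AG (AF (lock & (busy | ~lock))): greatest fixpoint, start Z0 = {s2, s3, s4}, keep only states in Sat with every successor in Z. Already a fixed point.
Sat(AG (AF (lock & (busy | ~lock)))) = {s2, s3, s4}
AF (AG (AF (lock & (busy | ~lock)))): least fixpoint, start Z0 = {s2, s3, s4}, add states with every successor in Z. Already a fixed point.
Sat(AF (AG (AF (lock & (busy | ~lock))))) = {s2, s3, s4}

{s2, s3, s4}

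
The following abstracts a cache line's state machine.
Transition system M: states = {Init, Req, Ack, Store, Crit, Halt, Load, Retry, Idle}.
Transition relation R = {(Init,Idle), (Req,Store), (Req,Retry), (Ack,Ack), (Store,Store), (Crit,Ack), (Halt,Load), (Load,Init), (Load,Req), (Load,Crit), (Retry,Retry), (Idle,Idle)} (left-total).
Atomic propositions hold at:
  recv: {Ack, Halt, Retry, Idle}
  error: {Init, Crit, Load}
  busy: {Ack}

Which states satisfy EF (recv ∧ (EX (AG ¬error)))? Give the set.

Sat(¬error) = {Req, Ack, Store, Halt, Retry, Idle}
AG ¬error: greatest fixpoint, start Z0 = {Req, Ack, Store, Halt, Retry, Idle}, keep only states in Sat with every successor in Z. Z1 = {Req, Ack, Store, Retry, Idle}; fixed.
Sat(AG ¬error) = {Req, Ack, Store, Retry, Idle}
Sat(EX (AG ¬error)) = {s : some successor in {Req, Ack, Store, Retry, Idle}} = {Init, Req, Ack, Store, Crit, Load, Retry, Idle}
Sat(recv ∧ (EX (AG ¬error))) = {Ack, Retry, Idle}
EF (recv ∧ (EX (AG ¬error))): least fixpoint, start Z0 = {Ack, Retry, Idle}, add states with some successor in Z. Z1 = {Init, Req, Ack, Crit, Retry, Idle}; Z2 = {Init, Req, Ack, Crit, Load, Retry, Idle}; Z3 = {Init, Req, Ack, Crit, Halt, Load, Retry, Idle}; fixed.
Sat(EF (recv ∧ (EX (AG ¬error)))) = {Init, Req, Ack, Crit, Halt, Load, Retry, Idle}

{Init, Req, Ack, Crit, Halt, Load, Retry, Idle}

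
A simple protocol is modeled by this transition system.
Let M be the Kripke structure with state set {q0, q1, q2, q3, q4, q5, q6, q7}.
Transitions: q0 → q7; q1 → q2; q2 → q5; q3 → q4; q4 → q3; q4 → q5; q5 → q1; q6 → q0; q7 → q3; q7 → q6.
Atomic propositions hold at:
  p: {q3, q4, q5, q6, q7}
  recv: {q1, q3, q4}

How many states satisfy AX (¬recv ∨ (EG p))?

Sat(¬recv) = {q0, q2, q5, q6, q7}
EG p: greatest fixpoint, start Z0 = {q3, q4, q5, q6, q7}, keep only states in Sat with some successor in Z. Z1 = {q3, q4, q7}; fixed.
Sat(EG p) = {q3, q4, q7}
Sat(¬recv ∨ (EG p)) = {q0, q2, q3, q4, q5, q6, q7}
Sat(AX (¬recv ∨ (EG p))) = {s : every successor in {q0, q2, q3, q4, q5, q6, q7}} = {q0, q1, q2, q3, q4, q6, q7}
|Sat(AX (¬recv ∨ (EG p)))| = |{q0, q1, q2, q3, q4, q6, q7}| = 7.

7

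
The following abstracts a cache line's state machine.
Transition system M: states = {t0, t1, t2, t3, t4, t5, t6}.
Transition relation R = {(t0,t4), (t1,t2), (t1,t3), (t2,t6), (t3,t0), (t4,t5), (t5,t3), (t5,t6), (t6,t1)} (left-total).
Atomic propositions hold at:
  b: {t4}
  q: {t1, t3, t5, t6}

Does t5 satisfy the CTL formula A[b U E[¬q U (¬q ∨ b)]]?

No

Sat(¬q) = {t0, t2, t4}
Sat(¬q ∨ b) = {t0, t2, t4}
E[¬q U (¬q ∨ b)]: least fixpoint, start Z0 = Sat((¬q ∨ b)) = {t0, t2, t4}, add states in Sat(¬q) with some successor in Z. Already a fixed point.
Sat(E[¬q U (¬q ∨ b)]) = {t0, t2, t4}
A[b U E[¬q U (¬q ∨ b)]]: least fixpoint, start Z0 = Sat(E[¬q U (¬q ∨ b)]) = {t0, t2, t4}, add states in Sat(b) with every successor in Z. Already a fixed point.
Sat(A[b U E[¬q U (¬q ∨ b)]]) = {t0, t2, t4}
t5 ∉ Sat(A[b U E[¬q U (¬q ∨ b)]]) = {t0, t2, t4}, so the formula does not hold at t5.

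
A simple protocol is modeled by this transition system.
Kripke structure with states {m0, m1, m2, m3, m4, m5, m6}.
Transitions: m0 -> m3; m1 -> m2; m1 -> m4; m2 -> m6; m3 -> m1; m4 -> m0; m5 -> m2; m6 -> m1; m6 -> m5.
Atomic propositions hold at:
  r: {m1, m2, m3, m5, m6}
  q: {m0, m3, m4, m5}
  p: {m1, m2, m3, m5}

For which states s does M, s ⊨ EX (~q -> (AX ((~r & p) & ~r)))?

{m0, m1, m4, m6}

Sat(~q) = {m1, m2, m6}
Sat(~r) = {m0, m4}
Sat(~r & p) = ∅
Sat((~r & p) & ~r) = ∅
Sat(AX ((~r & p) & ~r)) = {s : every successor in ∅} = ∅
Sat(~q -> (AX ((~r & p) & ~r))) = {m0, m3, m4, m5}
Sat(EX (~q -> (AX ((~r & p) & ~r)))) = {s : some successor in {m0, m3, m4, m5}} = {m0, m1, m4, m6}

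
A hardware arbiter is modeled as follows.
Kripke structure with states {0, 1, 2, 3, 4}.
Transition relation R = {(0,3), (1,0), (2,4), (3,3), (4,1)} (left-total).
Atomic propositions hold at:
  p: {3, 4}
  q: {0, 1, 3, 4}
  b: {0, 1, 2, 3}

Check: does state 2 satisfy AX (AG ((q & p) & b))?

No

Sat(q & p) = {3, 4}
Sat((q & p) & b) = {3}
AG ((q & p) & b): greatest fixpoint, start Z0 = {3}, keep only states in Sat with every successor in Z. Already a fixed point.
Sat(AG ((q & p) & b)) = {3}
Sat(AX (AG ((q & p) & b))) = {s : every successor in {3}} = {0, 3}
2 ∉ Sat(AX (AG ((q & p) & b))) = {0, 3}, so the formula does not hold at 2.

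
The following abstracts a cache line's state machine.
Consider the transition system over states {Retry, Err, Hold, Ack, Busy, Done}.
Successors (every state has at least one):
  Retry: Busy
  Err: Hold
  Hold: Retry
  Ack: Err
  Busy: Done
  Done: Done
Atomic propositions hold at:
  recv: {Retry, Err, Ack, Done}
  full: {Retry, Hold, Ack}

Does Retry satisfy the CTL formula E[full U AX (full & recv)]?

Sat(full & recv) = {Retry, Ack}
Sat(AX (full & recv)) = {s : every successor in {Retry, Ack}} = {Hold}
E[full U AX (full & recv)]: least fixpoint, start Z0 = Sat(AX (full & recv)) = {Hold}, add states in Sat(full) with some successor in Z. Already a fixed point.
Sat(E[full U AX (full & recv)]) = {Hold}
Retry ∉ Sat(E[full U AX (full & recv)]) = {Hold}, so the formula does not hold at Retry.

No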